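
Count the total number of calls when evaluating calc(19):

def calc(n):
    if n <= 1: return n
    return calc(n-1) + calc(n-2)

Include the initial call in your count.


Let C(n) = total calls for calc(n)
C(0) = 1, C(1) = 1
C(2) = 1 + C(1) + C(0) = 1 + 1 + 1 = 3
C(3) = 1 + C(2) + C(1) = 1 + 3 + 1 = 5
C(4) = 1 + C(3) + C(2) = 1 + 5 + 3 = 9
C(5) = 1 + C(4) + C(3) = 1 + 9 + 5 = 15
C(6) = 1 + C(5) + C(4) = 1 + 15 + 9 = 25
C(7) = 1 + C(6) + C(5) = 1 + 25 + 15 = 41
C(8) = 1 + C(7) + C(6) = 1 + 41 + 25 = 67
C(9) = 1 + C(8) + C(7) = 1 + 67 + 41 = 109
C(10) = 1 + C(9) + C(8) = 1 + 109 + 67 = 177
C(11) = 1 + C(10) + C(9) = 1 + 177 + 109 = 287
C(12) = 1 + C(11) + C(10) = 1 + 287 + 177 = 465
C(13) = 1 + C(12) + C(11) = 1 + 465 + 287 = 753
C(14) = 1 + C(13) + C(12) = 1 + 753 + 465 = 1219
C(15) = 1 + C(14) + C(13) = 1 + 1219 + 753 = 1973
C(16) = 1 + C(15) + C(14) = 1 + 1973 + 1219 = 3193
C(17) = 1 + C(16) + C(15) = 1 + 3193 + 1973 = 5167
C(18) = 1 + C(17) + C(16) = 1 + 5167 + 3193 = 8361
C(19) = 1 + C(18) + C(17) = 1 + 8361 + 5167 = 13529

13529


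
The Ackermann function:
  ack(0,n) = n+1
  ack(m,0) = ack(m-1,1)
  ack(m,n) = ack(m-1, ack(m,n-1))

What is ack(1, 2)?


ack(1, 2) = ack(0, ack(1, 1))
  ack(1, 1) = ack(0, ack(1, 0))
    ack(1, 0) = ack(0, 1)
      ack(0, 1) = 2
    = ack(0, 2)
    ack(0, 2) = 3
  = ack(0, 3)
  ack(0, 3) = 4
Result: ack(1, 2) = 4

4


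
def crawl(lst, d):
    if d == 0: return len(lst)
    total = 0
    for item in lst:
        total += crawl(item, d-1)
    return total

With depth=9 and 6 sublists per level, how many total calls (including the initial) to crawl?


At depth 0 (root): 1 call
At depth 1: each of 1 parents calls crawl on 6 children = 6 calls
At depth 2: each of 6 parents calls crawl on 6 children = 36 calls
At depth 3: each of 36 parents calls crawl on 6 children = 216 calls
At depth 4: each of 216 parents calls crawl on 6 children = 1296 calls
At depth 5: each of 1296 parents calls crawl on 6 children = 7776 calls
At depth 6: each of 7776 parents calls crawl on 6 children = 46656 calls
At depth 7: each of 46656 parents calls crawl on 6 children = 279936 calls
At depth 8: each of 279936 parents calls crawl on 6 children = 1679616 calls
At depth 9: each of 1679616 parents calls crawl on 6 children = 10077696 calls
Total: 1 + 6 + 36 + 216 + 1296 + 7776 + 46656 + 279936 + 1679616 + 10077696 = 12093235

12093235


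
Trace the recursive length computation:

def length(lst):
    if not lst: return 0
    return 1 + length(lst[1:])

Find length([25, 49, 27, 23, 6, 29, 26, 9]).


length([25, 49, 27, 23, 6, 29, 26, 9]) = 1 + length([49, 27, 23, 6, 29, 26, 9])
length([49, 27, 23, 6, 29, 26, 9]) = 1 + length([27, 23, 6, 29, 26, 9])
length([27, 23, 6, 29, 26, 9]) = 1 + length([23, 6, 29, 26, 9])
length([23, 6, 29, 26, 9]) = 1 + length([6, 29, 26, 9])
length([6, 29, 26, 9]) = 1 + length([29, 26, 9])
length([29, 26, 9]) = 1 + length([26, 9])
length([26, 9]) = 1 + length([9])
length([9]) = 1 + length([])
length([]) = 0  (base case)
Unwinding: 1 + 1 + 1 + 1 + 1 + 1 + 1 + 1 + 0 = 8

8


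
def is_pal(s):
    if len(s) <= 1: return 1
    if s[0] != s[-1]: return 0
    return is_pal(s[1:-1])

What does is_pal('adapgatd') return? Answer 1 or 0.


is_pal('adapgatd'): s[0]='a' != s[-1]='d' -> return 0
Result: 0 (not a palindrome)

0


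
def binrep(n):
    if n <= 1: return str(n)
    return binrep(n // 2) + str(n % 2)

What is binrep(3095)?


binrep(3095) = binrep(1547) + '1'
binrep(1547) = binrep(773) + '1'
binrep(773) = binrep(386) + '1'
binrep(386) = binrep(193) + '0'
binrep(193) = binrep(96) + '1'
binrep(96) = binrep(48) + '0'
binrep(48) = binrep(24) + '0'
binrep(24) = binrep(12) + '0'
binrep(12) = binrep(6) + '0'
binrep(6) = binrep(3) + '0'
binrep(3) = binrep(1) + '1'
binrep(1) = '1'  (base case)
Concatenating: '1' + '1' + '0' + '0' + '0' + '0' + '0' + '1' + '0' + '1' + '1' + '1' = '110000010111'

110000010111


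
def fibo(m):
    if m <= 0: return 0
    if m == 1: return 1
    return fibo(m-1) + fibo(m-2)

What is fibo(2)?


Computing fibo(2) bottom-up:
fibo(0) = 0
fibo(1) = 1
fibo(2) = fibo(1) + fibo(0) = 1 + 0 = 1

1


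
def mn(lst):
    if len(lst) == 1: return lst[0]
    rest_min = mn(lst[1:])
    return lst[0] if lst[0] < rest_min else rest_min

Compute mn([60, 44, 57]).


mn([60, 44, 57]): compare 60 with mn([44, 57])
mn([44, 57]): compare 44 with mn([57])
mn([57]) = 57  (base case)
Compare 44 with 57 -> 44
Compare 60 with 44 -> 44

44


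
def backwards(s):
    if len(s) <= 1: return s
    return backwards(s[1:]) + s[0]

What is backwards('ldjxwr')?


backwards('ldjxwr') = backwards('djxwr') + 'l'
backwards('djxwr') = backwards('jxwr') + 'd'
backwards('jxwr') = backwards('xwr') + 'j'
backwards('xwr') = backwards('wr') + 'x'
backwards('wr') = backwards('r') + 'w'
backwards('r') = 'r'  (base case)
Concatenating: 'r' + 'w' + 'x' + 'j' + 'd' + 'l' = 'rwxjdl'

rwxjdl


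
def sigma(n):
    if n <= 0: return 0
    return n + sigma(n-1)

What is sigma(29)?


sigma(29)
= 29 + 28 + 27 + 26 + 25 + 24 + 23 + 22 + 21 + 20 + 19 + 18 + 17 + 16 + 15 + 14 + 13 + 12 + 11 + 10 + 9 + 8 + 7 + 6 + 5 + 4 + 3 + 2 + 1 + sigma(0)
= 29 + 28 + 27 + 26 + 25 + 24 + 23 + 22 + 21 + 20 + 19 + 18 + 17 + 16 + 15 + 14 + 13 + 12 + 11 + 10 + 9 + 8 + 7 + 6 + 5 + 4 + 3 + 2 + 1 + 0
= 435

435


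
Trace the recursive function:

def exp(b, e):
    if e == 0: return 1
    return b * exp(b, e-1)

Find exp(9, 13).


exp(9, 13)
= 9 * exp(9, 12)
= 9 * 9 * exp(9, 11)
= 9 * 9 * 9 * exp(9, 10)
= 9 * 9 * 9 * 9 * exp(9, 9)
= 9 * 9 * 9 * 9 * 9 * exp(9, 8)
= 9 * 9 * 9 * 9 * 9 * 9 * exp(9, 7)
= 9 * 9 * 9 * 9 * 9 * 9 * 9 * exp(9, 6)
= 9 * 9 * 9 * 9 * 9 * 9 * 9 * 9 * exp(9, 5)
= 9 * 9 * 9 * 9 * 9 * 9 * 9 * 9 * 9 * exp(9, 4)
= 9 * 9 * 9 * 9 * 9 * 9 * 9 * 9 * 9 * 9 * exp(9, 3)
= 9 * 9 * 9 * 9 * 9 * 9 * 9 * 9 * 9 * 9 * 9 * exp(9, 2)
= 9 * 9 * 9 * 9 * 9 * 9 * 9 * 9 * 9 * 9 * 9 * 9 * exp(9, 1)
= 9 * 9 * 9 * 9 * 9 * 9 * 9 * 9 * 9 * 9 * 9 * 9 * 9 * exp(9, 0)
= 9 * 9 * 9 * 9 * 9 * 9 * 9 * 9 * 9 * 9 * 9 * 9 * 9 * 1
= 2541865828329

2541865828329


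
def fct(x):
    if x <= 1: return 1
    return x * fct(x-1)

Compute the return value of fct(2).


fct(2)
= 2 * fct(1)
= 2 * 1
= 2

2


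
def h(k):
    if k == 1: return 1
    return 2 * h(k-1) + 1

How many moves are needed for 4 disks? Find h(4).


h(4) = 2 * h(3) + 1
h(3) = 2 * h(2) + 1
h(2) = 2 * h(1) + 1
h(1) = 1  (base case)
h(2) = 2 * 1 + 1 = 3
h(3) = 2 * 3 + 1 = 7
h(4) = 2 * 7 + 1 = 15

15


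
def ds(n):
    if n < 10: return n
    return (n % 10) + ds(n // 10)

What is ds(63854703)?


ds(63854703) = 3 + ds(6385470)
ds(6385470) = 0 + ds(638547)
ds(638547) = 7 + ds(63854)
ds(63854) = 4 + ds(6385)
ds(6385) = 5 + ds(638)
ds(638) = 8 + ds(63)
ds(63) = 3 + ds(6)
ds(6) = 6  (base case)
Total: 3 + 0 + 7 + 4 + 5 + 8 + 3 + 6 = 36

36


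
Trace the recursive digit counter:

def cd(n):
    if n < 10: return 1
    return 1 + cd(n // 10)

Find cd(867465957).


cd(867465957) = 1 + cd(86746595)
cd(86746595) = 1 + cd(8674659)
cd(8674659) = 1 + cd(867465)
cd(867465) = 1 + cd(86746)
cd(86746) = 1 + cd(8674)
cd(8674) = 1 + cd(867)
cd(867) = 1 + cd(86)
cd(86) = 1 + cd(8)
cd(8) = 1  (base case: 8 < 10)
Unwinding: 1 + 1 + 1 + 1 + 1 + 1 + 1 + 1 + 1 = 9

9


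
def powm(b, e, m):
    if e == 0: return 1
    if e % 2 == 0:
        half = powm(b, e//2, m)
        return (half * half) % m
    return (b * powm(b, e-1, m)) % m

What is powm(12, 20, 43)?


powm(12, 20, 43): e is even, compute powm(12, 10, 43)
  powm(12, 10, 43): e is even, compute powm(12, 5, 43)
    powm(12, 5, 43): e is odd, compute powm(12, 4, 43)
      powm(12, 4, 43): e is even, compute powm(12, 2, 43)
        powm(12, 2, 43): e is even, compute powm(12, 1, 43)
          powm(12, 1, 43): e is odd, compute powm(12, 0, 43)
          powm(12, 0, 43) = 1
          (12 * 1) % 43 = 12
        half=12, (12*12) % 43 = 15
      half=15, (15*15) % 43 = 10
    (12 * 10) % 43 = 34
  half=34, (34*34) % 43 = 38
half=38, (38*38) % 43 = 25

25


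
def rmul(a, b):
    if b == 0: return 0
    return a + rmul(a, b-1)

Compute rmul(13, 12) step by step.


rmul(13, 12) = 13 + rmul(13, 11)
rmul(13, 11) = 13 + rmul(13, 10)
rmul(13, 10) = 13 + rmul(13, 9)
rmul(13, 9) = 13 + rmul(13, 8)
rmul(13, 8) = 13 + rmul(13, 7)
rmul(13, 7) = 13 + rmul(13, 6)
rmul(13, 6) = 13 + rmul(13, 5)
rmul(13, 5) = 13 + rmul(13, 4)
rmul(13, 4) = 13 + rmul(13, 3)
rmul(13, 3) = 13 + rmul(13, 2)
rmul(13, 2) = 13 + rmul(13, 1)
rmul(13, 1) = 13 + rmul(13, 0)
rmul(13, 0) = 0  (base case)
Total: 13 + 13 + 13 + 13 + 13 + 13 + 13 + 13 + 13 + 13 + 13 + 13 + 0 = 156

156


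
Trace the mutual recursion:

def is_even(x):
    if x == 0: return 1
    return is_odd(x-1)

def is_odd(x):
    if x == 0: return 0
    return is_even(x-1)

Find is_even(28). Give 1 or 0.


is_even(28) = is_odd(27)
is_odd(27) = is_even(26)
is_even(26) = is_odd(25)
is_odd(25) = is_even(24)
is_even(24) = is_odd(23)
is_odd(23) = is_even(22)
is_even(22) = is_odd(21)
is_odd(21) = is_even(20)
is_even(20) = is_odd(19)
is_odd(19) = is_even(18)
is_even(18) = is_odd(17)
is_odd(17) = is_even(16)
is_even(16) = is_odd(15)
is_odd(15) = is_even(14)
is_even(14) = is_odd(13)
is_odd(13) = is_even(12)
is_even(12) = is_odd(11)
is_odd(11) = is_even(10)
is_even(10) = is_odd(9)
is_odd(9) = is_even(8)
is_even(8) = is_odd(7)
is_odd(7) = is_even(6)
is_even(6) = is_odd(5)
is_odd(5) = is_even(4)
is_even(4) = is_odd(3)
is_odd(3) = is_even(2)
is_even(2) = is_odd(1)
is_odd(1) = is_even(0)
is_even(0) = 1  (base case)
Result: 1

1


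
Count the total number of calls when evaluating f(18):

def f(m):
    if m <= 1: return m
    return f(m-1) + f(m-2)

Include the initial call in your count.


Let C(n) = total calls for f(n)
C(0) = 1, C(1) = 1
C(2) = 1 + C(1) + C(0) = 1 + 1 + 1 = 3
C(3) = 1 + C(2) + C(1) = 1 + 3 + 1 = 5
C(4) = 1 + C(3) + C(2) = 1 + 5 + 3 = 9
C(5) = 1 + C(4) + C(3) = 1 + 9 + 5 = 15
C(6) = 1 + C(5) + C(4) = 1 + 15 + 9 = 25
C(7) = 1 + C(6) + C(5) = 1 + 25 + 15 = 41
C(8) = 1 + C(7) + C(6) = 1 + 41 + 25 = 67
C(9) = 1 + C(8) + C(7) = 1 + 67 + 41 = 109
C(10) = 1 + C(9) + C(8) = 1 + 109 + 67 = 177
C(11) = 1 + C(10) + C(9) = 1 + 177 + 109 = 287
C(12) = 1 + C(11) + C(10) = 1 + 287 + 177 = 465
C(13) = 1 + C(12) + C(11) = 1 + 465 + 287 = 753
C(14) = 1 + C(13) + C(12) = 1 + 753 + 465 = 1219
C(15) = 1 + C(14) + C(13) = 1 + 1219 + 753 = 1973
C(16) = 1 + C(15) + C(14) = 1 + 1973 + 1219 = 3193
C(17) = 1 + C(16) + C(15) = 1 + 3193 + 1973 = 5167
C(18) = 1 + C(17) + C(16) = 1 + 5167 + 3193 = 8361

8361


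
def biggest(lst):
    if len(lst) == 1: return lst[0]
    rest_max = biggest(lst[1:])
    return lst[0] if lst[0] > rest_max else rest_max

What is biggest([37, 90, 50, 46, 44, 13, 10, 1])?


biggest([37, 90, 50, 46, 44, 13, 10, 1]): compare 37 with biggest([90, 50, 46, 44, 13, 10, 1])
biggest([90, 50, 46, 44, 13, 10, 1]): compare 90 with biggest([50, 46, 44, 13, 10, 1])
biggest([50, 46, 44, 13, 10, 1]): compare 50 with biggest([46, 44, 13, 10, 1])
biggest([46, 44, 13, 10, 1]): compare 46 with biggest([44, 13, 10, 1])
biggest([44, 13, 10, 1]): compare 44 with biggest([13, 10, 1])
biggest([13, 10, 1]): compare 13 with biggest([10, 1])
biggest([10, 1]): compare 10 with biggest([1])
biggest([1]) = 1  (base case)
Compare 10 with 1 -> 10
Compare 13 with 10 -> 13
Compare 44 with 13 -> 44
Compare 46 with 44 -> 46
Compare 50 with 46 -> 50
Compare 90 with 50 -> 90
Compare 37 with 90 -> 90

90


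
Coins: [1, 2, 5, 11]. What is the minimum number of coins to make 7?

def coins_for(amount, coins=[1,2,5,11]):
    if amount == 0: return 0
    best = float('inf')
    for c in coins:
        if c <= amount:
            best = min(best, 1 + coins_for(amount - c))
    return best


Building up with DP:
coins_for(0) = 0
coins_for(1) = min(1+coins_for(0)=1+0=1) = 1
coins_for(2) = min(1+coins_for(1)=1+1=2, 1+coins_for(0)=1+0=1) = 1
coins_for(3) = min(1+coins_for(2)=1+1=2, 1+coins_for(1)=1+1=2) = 2
coins_for(4) = min(1+coins_for(3)=1+2=3, 1+coins_for(2)=1+1=2) = 2
coins_for(5) = min(1+coins_for(4)=1+2=3, 1+coins_for(3)=1+2=3, 1+coins_for(0)=1+0=1) = 1
coins_for(6) = min(1+coins_for(5)=1+1=2, 1+coins_for(4)=1+2=3, 1+coins_for(1)=1+1=2) = 2
coins_for(7) = min(1+coins_for(6)=1+2=3, 1+coins_for(5)=1+1=2, 1+coins_for(2)=1+1=2) = 2

2


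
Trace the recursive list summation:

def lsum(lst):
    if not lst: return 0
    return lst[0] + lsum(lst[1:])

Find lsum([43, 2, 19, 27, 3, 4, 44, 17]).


lsum([43, 2, 19, 27, 3, 4, 44, 17]) = 43 + lsum([2, 19, 27, 3, 4, 44, 17])
lsum([2, 19, 27, 3, 4, 44, 17]) = 2 + lsum([19, 27, 3, 4, 44, 17])
lsum([19, 27, 3, 4, 44, 17]) = 19 + lsum([27, 3, 4, 44, 17])
lsum([27, 3, 4, 44, 17]) = 27 + lsum([3, 4, 44, 17])
lsum([3, 4, 44, 17]) = 3 + lsum([4, 44, 17])
lsum([4, 44, 17]) = 4 + lsum([44, 17])
lsum([44, 17]) = 44 + lsum([17])
lsum([17]) = 17 + lsum([])
lsum([]) = 0  (base case)
Total: 43 + 2 + 19 + 27 + 3 + 4 + 44 + 17 + 0 = 159

159


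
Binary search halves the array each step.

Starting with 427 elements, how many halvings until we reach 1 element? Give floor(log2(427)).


427 / 2 = 213
213 / 2 = 106
106 / 2 = 53
53 / 2 = 26
26 / 2 = 13
13 / 2 = 6
6 / 2 = 3
3 / 2 = 1
Reached 1 after 8 halvings

8


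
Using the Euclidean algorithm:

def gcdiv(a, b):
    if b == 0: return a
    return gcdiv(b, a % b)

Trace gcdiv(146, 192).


gcdiv(146, 192) = gcdiv(192, 146)
gcdiv(192, 146) = gcdiv(146, 46)
gcdiv(146, 46) = gcdiv(46, 8)
gcdiv(46, 8) = gcdiv(8, 6)
gcdiv(8, 6) = gcdiv(6, 2)
gcdiv(6, 2) = gcdiv(2, 0)
gcdiv(2, 0) = 2  (base case)

2


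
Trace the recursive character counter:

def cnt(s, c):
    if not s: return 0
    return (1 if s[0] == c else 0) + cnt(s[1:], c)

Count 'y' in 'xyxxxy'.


s[0]='x' != 'y' -> 0
s[0]='y' == 'y' -> 1
s[0]='x' != 'y' -> 0
s[0]='x' != 'y' -> 0
s[0]='x' != 'y' -> 0
s[0]='y' == 'y' -> 1
Sum: 0 + 1 + 0 + 0 + 0 + 1 = 2

2


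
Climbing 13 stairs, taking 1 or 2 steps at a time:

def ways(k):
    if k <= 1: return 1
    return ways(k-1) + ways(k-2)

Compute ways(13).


Building up from base cases:
ways(0) = 1
ways(1) = 1
ways(2) = ways(1) + ways(0) = 1 + 1 = 2
ways(3) = ways(2) + ways(1) = 2 + 1 = 3
ways(4) = ways(3) + ways(2) = 3 + 2 = 5
ways(5) = ways(4) + ways(3) = 5 + 3 = 8
ways(6) = ways(5) + ways(4) = 8 + 5 = 13
ways(7) = ways(6) + ways(5) = 13 + 8 = 21
ways(8) = ways(7) + ways(6) = 21 + 13 = 34
ways(9) = ways(8) + ways(7) = 34 + 21 = 55
ways(10) = ways(9) + ways(8) = 55 + 34 = 89
ways(11) = ways(10) + ways(9) = 89 + 55 = 144
ways(12) = ways(11) + ways(10) = 144 + 89 = 233
ways(13) = ways(12) + ways(11) = 233 + 144 = 377

377


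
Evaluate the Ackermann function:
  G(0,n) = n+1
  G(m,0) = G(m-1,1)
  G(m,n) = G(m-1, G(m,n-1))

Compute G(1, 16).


G(1, 16) = G(0, G(1, 15))
  G(1, 15) = G(0, G(1, 14))
    G(1, 14) = G(0, G(1, 13))
      G(1, 13) = G(0, G(1, 12))
        G(1, 12) = G(0, G(1, 11))
          G(1, 11) = G(0, G(1, 10))
          G(1, 10) = G(0, G(1, 9))
          G(1, 9) = G(0, G(1, 8))
          G(1, 8) = G(0, G(1, 7))
          G(1, 7) = G(0, G(1, 6))
          G(1, 6) = G(0, G(1, 5))
          G(1, 5) = G(0, G(1, 4))
          G(1, 4) = G(0, G(1, 3))
          G(1, 3) = G(0, G(1, 2))
          G(1, 2) = G(0, G(1, 1))
          G(1, 1) = G(0, G(1, 0))
          G(1, 0) = G(0, 1)
          G(0, 1) = 2
            = G(0, 2)
          G(0, 2) = 3
            = G(0, 3)
          G(0, 3) = 4
            = G(0, 4)
          G(0, 4) = 5
            = G(0, 5)
... (trace truncated)
Result: G(1, 16) = 18

18


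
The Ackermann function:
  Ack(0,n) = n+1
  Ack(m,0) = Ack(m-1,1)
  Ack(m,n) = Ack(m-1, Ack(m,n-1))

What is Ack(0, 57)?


Ack(0, 57) = 58
Result: Ack(0, 57) = 58

58


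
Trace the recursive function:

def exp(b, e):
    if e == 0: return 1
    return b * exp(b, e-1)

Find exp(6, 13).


exp(6, 13)
= 6 * exp(6, 12)
= 6 * 6 * exp(6, 11)
= 6 * 6 * 6 * exp(6, 10)
= 6 * 6 * 6 * 6 * exp(6, 9)
= 6 * 6 * 6 * 6 * 6 * exp(6, 8)
= 6 * 6 * 6 * 6 * 6 * 6 * exp(6, 7)
= 6 * 6 * 6 * 6 * 6 * 6 * 6 * exp(6, 6)
= 6 * 6 * 6 * 6 * 6 * 6 * 6 * 6 * exp(6, 5)
= 6 * 6 * 6 * 6 * 6 * 6 * 6 * 6 * 6 * exp(6, 4)
= 6 * 6 * 6 * 6 * 6 * 6 * 6 * 6 * 6 * 6 * exp(6, 3)
= 6 * 6 * 6 * 6 * 6 * 6 * 6 * 6 * 6 * 6 * 6 * exp(6, 2)
= 6 * 6 * 6 * 6 * 6 * 6 * 6 * 6 * 6 * 6 * 6 * 6 * exp(6, 1)
= 6 * 6 * 6 * 6 * 6 * 6 * 6 * 6 * 6 * 6 * 6 * 6 * 6 * exp(6, 0)
= 6 * 6 * 6 * 6 * 6 * 6 * 6 * 6 * 6 * 6 * 6 * 6 * 6 * 1
= 13060694016

13060694016


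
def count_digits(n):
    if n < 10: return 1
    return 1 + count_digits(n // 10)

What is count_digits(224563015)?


count_digits(224563015) = 1 + count_digits(22456301)
count_digits(22456301) = 1 + count_digits(2245630)
count_digits(2245630) = 1 + count_digits(224563)
count_digits(224563) = 1 + count_digits(22456)
count_digits(22456) = 1 + count_digits(2245)
count_digits(2245) = 1 + count_digits(224)
count_digits(224) = 1 + count_digits(22)
count_digits(22) = 1 + count_digits(2)
count_digits(2) = 1  (base case: 2 < 10)
Unwinding: 1 + 1 + 1 + 1 + 1 + 1 + 1 + 1 + 1 = 9

9


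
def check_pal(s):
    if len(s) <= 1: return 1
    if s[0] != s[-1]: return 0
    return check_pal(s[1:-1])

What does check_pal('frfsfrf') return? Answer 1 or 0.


check_pal('frfsfrf'): s[0]='f' == s[-1]='f' -> check check_pal('rfsfr')
check_pal('rfsfr'): s[0]='r' == s[-1]='r' -> check check_pal('fsf')
check_pal('fsf'): s[0]='f' == s[-1]='f' -> check check_pal('s')
check_pal('s'): len <= 1 -> return 1  (base case)
Result: 1 (palindrome)

1


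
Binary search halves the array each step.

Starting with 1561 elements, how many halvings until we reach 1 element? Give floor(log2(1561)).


1561 / 2 = 780
780 / 2 = 390
390 / 2 = 195
195 / 2 = 97
97 / 2 = 48
48 / 2 = 24
24 / 2 = 12
12 / 2 = 6
6 / 2 = 3
3 / 2 = 1
Reached 1 after 10 halvings

10


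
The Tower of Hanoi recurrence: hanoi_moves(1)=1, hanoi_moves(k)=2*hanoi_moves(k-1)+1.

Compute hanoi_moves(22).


hanoi_moves(22) = 2 * hanoi_moves(21) + 1
hanoi_moves(21) = 2 * hanoi_moves(20) + 1
hanoi_moves(20) = 2 * hanoi_moves(19) + 1
hanoi_moves(19) = 2 * hanoi_moves(18) + 1
hanoi_moves(18) = 2 * hanoi_moves(17) + 1
hanoi_moves(17) = 2 * hanoi_moves(16) + 1
hanoi_moves(16) = 2 * hanoi_moves(15) + 1
hanoi_moves(15) = 2 * hanoi_moves(14) + 1
hanoi_moves(14) = 2 * hanoi_moves(13) + 1
hanoi_moves(13) = 2 * hanoi_moves(12) + 1
hanoi_moves(12) = 2 * hanoi_moves(11) + 1
hanoi_moves(11) = 2 * hanoi_moves(10) + 1
hanoi_moves(10) = 2 * hanoi_moves(9) + 1
hanoi_moves(9) = 2 * hanoi_moves(8) + 1
hanoi_moves(8) = 2 * hanoi_moves(7) + 1
hanoi_moves(7) = 2 * hanoi_moves(6) + 1
hanoi_moves(6) = 2 * hanoi_moves(5) + 1
hanoi_moves(5) = 2 * hanoi_moves(4) + 1
hanoi_moves(4) = 2 * hanoi_moves(3) + 1
hanoi_moves(3) = 2 * hanoi_moves(2) + 1
hanoi_moves(2) = 2 * hanoi_moves(1) + 1
hanoi_moves(1) = 1  (base case)
hanoi_moves(2) = 2 * 1 + 1 = 3
hanoi_moves(3) = 2 * 3 + 1 = 7
hanoi_moves(4) = 2 * 7 + 1 = 15
hanoi_moves(5) = 2 * 15 + 1 = 31
hanoi_moves(6) = 2 * 31 + 1 = 63
hanoi_moves(7) = 2 * 63 + 1 = 127
hanoi_moves(8) = 2 * 127 + 1 = 255
hanoi_moves(9) = 2 * 255 + 1 = 511
hanoi_moves(10) = 2 * 511 + 1 = 1023
hanoi_moves(11) = 2 * 1023 + 1 = 2047
hanoi_moves(12) = 2 * 2047 + 1 = 4095
hanoi_moves(13) = 2 * 4095 + 1 = 8191
hanoi_moves(14) = 2 * 8191 + 1 = 16383
hanoi_moves(15) = 2 * 16383 + 1 = 32767
hanoi_moves(16) = 2 * 32767 + 1 = 65535
hanoi_moves(17) = 2 * 65535 + 1 = 131071
hanoi_moves(18) = 2 * 131071 + 1 = 262143
hanoi_moves(19) = 2 * 262143 + 1 = 524287
hanoi_moves(20) = 2 * 524287 + 1 = 1048575
hanoi_moves(21) = 2 * 1048575 + 1 = 2097151
hanoi_moves(22) = 2 * 2097151 + 1 = 4194303

4194303


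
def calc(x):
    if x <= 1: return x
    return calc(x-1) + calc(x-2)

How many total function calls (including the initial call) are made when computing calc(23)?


Let C(n) = total calls for calc(n)
C(0) = 1, C(1) = 1
C(2) = 1 + C(1) + C(0) = 1 + 1 + 1 = 3
C(3) = 1 + C(2) + C(1) = 1 + 3 + 1 = 5
C(4) = 1 + C(3) + C(2) = 1 + 5 + 3 = 9
C(5) = 1 + C(4) + C(3) = 1 + 9 + 5 = 15
C(6) = 1 + C(5) + C(4) = 1 + 15 + 9 = 25
C(7) = 1 + C(6) + C(5) = 1 + 25 + 15 = 41
C(8) = 1 + C(7) + C(6) = 1 + 41 + 25 = 67
C(9) = 1 + C(8) + C(7) = 1 + 67 + 41 = 109
C(10) = 1 + C(9) + C(8) = 1 + 109 + 67 = 177
C(11) = 1 + C(10) + C(9) = 1 + 177 + 109 = 287
C(12) = 1 + C(11) + C(10) = 1 + 287 + 177 = 465
C(13) = 1 + C(12) + C(11) = 1 + 465 + 287 = 753
C(14) = 1 + C(13) + C(12) = 1 + 753 + 465 = 1219
C(15) = 1 + C(14) + C(13) = 1 + 1219 + 753 = 1973
C(16) = 1 + C(15) + C(14) = 1 + 1973 + 1219 = 3193
C(17) = 1 + C(16) + C(15) = 1 + 3193 + 1973 = 5167
C(18) = 1 + C(17) + C(16) = 1 + 5167 + 3193 = 8361
C(19) = 1 + C(18) + C(17) = 1 + 8361 + 5167 = 13529
C(20) = 1 + C(19) + C(18) = 1 + 13529 + 8361 = 21891
C(21) = 1 + C(20) + C(19) = 1 + 21891 + 13529 = 35421
C(22) = 1 + C(21) + C(20) = 1 + 35421 + 21891 = 57313
C(23) = 1 + C(22) + C(21) = 1 + 57313 + 35421 = 92735

92735


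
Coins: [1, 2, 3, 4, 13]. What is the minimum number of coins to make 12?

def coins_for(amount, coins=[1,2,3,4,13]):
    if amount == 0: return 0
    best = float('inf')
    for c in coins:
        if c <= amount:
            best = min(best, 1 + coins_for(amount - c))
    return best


Building up with DP:
coins_for(0) = 0
coins_for(1) = min(1+coins_for(0)=1+0=1) = 1
coins_for(2) = min(1+coins_for(1)=1+1=2, 1+coins_for(0)=1+0=1) = 1
coins_for(3) = min(1+coins_for(2)=1+1=2, 1+coins_for(1)=1+1=2, 1+coins_for(0)=1+0=1) = 1
coins_for(4) = min(1+coins_for(3)=1+1=2, 1+coins_for(2)=1+1=2, 1+coins_for(1)=1+1=2, 1+coins_for(0)=1+0=1) = 1
coins_for(5) = min(1+coins_for(4)=1+1=2, 1+coins_for(3)=1+1=2, 1+coins_for(2)=1+1=2, 1+coins_for(1)=1+1=2) = 2
coins_for(6) = min(1+coins_for(5)=1+2=3, 1+coins_for(4)=1+1=2, 1+coins_for(3)=1+1=2, 1+coins_for(2)=1+1=2) = 2
coins_for(7) = min(1+coins_for(6)=1+2=3, 1+coins_for(5)=1+2=3, 1+coins_for(4)=1+1=2, 1+coins_for(3)=1+1=2) = 2
coins_for(8) = min(1+coins_for(7)=1+2=3, 1+coins_for(6)=1+2=3, 1+coins_for(5)=1+2=3, 1+coins_for(4)=1+1=2) = 2
coins_for(9) = min(1+coins_for(8)=1+2=3, 1+coins_for(7)=1+2=3, 1+coins_for(6)=1+2=3, 1+coins_for(5)=1+2=3) = 3
coins_for(10) = min(1+coins_for(9)=1+3=4, 1+coins_for(8)=1+2=3, 1+coins_for(7)=1+2=3, 1+coins_for(6)=1+2=3) = 3
coins_for(11) = min(1+coins_for(10)=1+3=4, 1+coins_for(9)=1+3=4, 1+coins_for(8)=1+2=3, 1+coins_for(7)=1+2=3) = 3
coins_for(12) = min(1+coins_for(11)=1+3=4, 1+coins_for(10)=1+3=4, 1+coins_for(9)=1+3=4, 1+coins_for(8)=1+2=3) = 3

3


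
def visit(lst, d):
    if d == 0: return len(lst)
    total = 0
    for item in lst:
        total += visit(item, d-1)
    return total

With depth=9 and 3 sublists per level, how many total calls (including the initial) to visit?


At depth 0 (root): 1 call
At depth 1: each of 1 parents calls visit on 3 children = 3 calls
At depth 2: each of 3 parents calls visit on 3 children = 9 calls
At depth 3: each of 9 parents calls visit on 3 children = 27 calls
At depth 4: each of 27 parents calls visit on 3 children = 81 calls
At depth 5: each of 81 parents calls visit on 3 children = 243 calls
At depth 6: each of 243 parents calls visit on 3 children = 729 calls
At depth 7: each of 729 parents calls visit on 3 children = 2187 calls
At depth 8: each of 2187 parents calls visit on 3 children = 6561 calls
At depth 9: each of 6561 parents calls visit on 3 children = 19683 calls
Total: 1 + 3 + 9 + 27 + 81 + 243 + 729 + 2187 + 6561 + 19683 = 29524

29524


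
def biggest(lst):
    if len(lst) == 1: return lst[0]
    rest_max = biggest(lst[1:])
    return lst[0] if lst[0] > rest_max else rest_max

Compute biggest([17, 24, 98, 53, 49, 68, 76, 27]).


biggest([17, 24, 98, 53, 49, 68, 76, 27]): compare 17 with biggest([24, 98, 53, 49, 68, 76, 27])
biggest([24, 98, 53, 49, 68, 76, 27]): compare 24 with biggest([98, 53, 49, 68, 76, 27])
biggest([98, 53, 49, 68, 76, 27]): compare 98 with biggest([53, 49, 68, 76, 27])
biggest([53, 49, 68, 76, 27]): compare 53 with biggest([49, 68, 76, 27])
biggest([49, 68, 76, 27]): compare 49 with biggest([68, 76, 27])
biggest([68, 76, 27]): compare 68 with biggest([76, 27])
biggest([76, 27]): compare 76 with biggest([27])
biggest([27]) = 27  (base case)
Compare 76 with 27 -> 76
Compare 68 with 76 -> 76
Compare 49 with 76 -> 76
Compare 53 with 76 -> 76
Compare 98 with 76 -> 98
Compare 24 with 98 -> 98
Compare 17 with 98 -> 98

98


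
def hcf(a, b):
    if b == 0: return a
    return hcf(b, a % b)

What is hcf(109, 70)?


hcf(109, 70) = hcf(70, 39)
hcf(70, 39) = hcf(39, 31)
hcf(39, 31) = hcf(31, 8)
hcf(31, 8) = hcf(8, 7)
hcf(8, 7) = hcf(7, 1)
hcf(7, 1) = hcf(1, 0)
hcf(1, 0) = 1  (base case)

1


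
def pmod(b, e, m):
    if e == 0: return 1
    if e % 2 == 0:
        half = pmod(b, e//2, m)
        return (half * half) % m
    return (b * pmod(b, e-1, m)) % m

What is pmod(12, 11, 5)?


pmod(12, 11, 5): e is odd, compute pmod(12, 10, 5)
  pmod(12, 10, 5): e is even, compute pmod(12, 5, 5)
    pmod(12, 5, 5): e is odd, compute pmod(12, 4, 5)
      pmod(12, 4, 5): e is even, compute pmod(12, 2, 5)
        pmod(12, 2, 5): e is even, compute pmod(12, 1, 5)
          pmod(12, 1, 5): e is odd, compute pmod(12, 0, 5)
          pmod(12, 0, 5) = 1
          (12 * 1) % 5 = 2
        half=2, (2*2) % 5 = 4
      half=4, (4*4) % 5 = 1
    (12 * 1) % 5 = 2
  half=2, (2*2) % 5 = 4
(12 * 4) % 5 = 3

3


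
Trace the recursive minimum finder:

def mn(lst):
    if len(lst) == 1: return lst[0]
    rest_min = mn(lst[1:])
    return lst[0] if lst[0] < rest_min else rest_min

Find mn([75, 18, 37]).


mn([75, 18, 37]): compare 75 with mn([18, 37])
mn([18, 37]): compare 18 with mn([37])
mn([37]) = 37  (base case)
Compare 18 with 37 -> 18
Compare 75 with 18 -> 18

18


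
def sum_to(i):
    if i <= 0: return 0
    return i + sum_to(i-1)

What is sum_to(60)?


sum_to(60)
= 60 + 59 + 58 + 57 + 56 + 55 + 54 + 53 + 52 + 51 + 50 + 49 + 48 + 47 + 46 + 45 + 44 + 43 + 42 + 41 + 40 + 39 + 38 + 37 + 36 + 35 + 34 + 33 + 32 + 31 + 30 + 29 + 28 + 27 + 26 + 25 + 24 + 23 + 22 + 21 + 20 + 19 + 18 + 17 + 16 + 15 + 14 + 13 + 12 + 11 + 10 + 9 + 8 + 7 + 6 + 5 + 4 + 3 + 2 + 1 + sum_to(0)
= 60 + 59 + 58 + 57 + 56 + 55 + 54 + 53 + 52 + 51 + 50 + 49 + 48 + 47 + 46 + 45 + 44 + 43 + 42 + 41 + 40 + 39 + 38 + 37 + 36 + 35 + 34 + 33 + 32 + 31 + 30 + 29 + 28 + 27 + 26 + 25 + 24 + 23 + 22 + 21 + 20 + 19 + 18 + 17 + 16 + 15 + 14 + 13 + 12 + 11 + 10 + 9 + 8 + 7 + 6 + 5 + 4 + 3 + 2 + 1 + 0
= 1830

1830


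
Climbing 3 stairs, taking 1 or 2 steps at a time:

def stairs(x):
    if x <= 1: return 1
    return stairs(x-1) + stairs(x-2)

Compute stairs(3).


Building up from base cases:
stairs(0) = 1
stairs(1) = 1
stairs(2) = stairs(1) + stairs(0) = 1 + 1 = 2
stairs(3) = stairs(2) + stairs(1) = 2 + 1 = 3

3


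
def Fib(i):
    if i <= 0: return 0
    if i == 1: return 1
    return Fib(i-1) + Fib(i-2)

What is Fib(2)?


Computing Fib(2) bottom-up:
Fib(0) = 0
Fib(1) = 1
Fib(2) = Fib(1) + Fib(0) = 1 + 0 = 1

1


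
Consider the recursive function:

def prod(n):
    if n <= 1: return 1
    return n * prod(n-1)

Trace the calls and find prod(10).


prod(10)
= 10 * prod(9)
= 10 * 9 * prod(8)
= 10 * 9 * 8 * prod(7)
= 10 * 9 * 8 * 7 * prod(6)
= 10 * 9 * 8 * 7 * 6 * prod(5)
= 10 * 9 * 8 * 7 * 6 * 5 * prod(4)
= 10 * 9 * 8 * 7 * 6 * 5 * 4 * prod(3)
= 10 * 9 * 8 * 7 * 6 * 5 * 4 * 3 * prod(2)
= 10 * 9 * 8 * 7 * 6 * 5 * 4 * 3 * 2 * prod(1)
= 10 * 9 * 8 * 7 * 6 * 5 * 4 * 3 * 2 * 1
= 3628800

3628800


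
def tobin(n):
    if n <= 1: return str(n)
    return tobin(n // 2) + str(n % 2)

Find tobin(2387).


tobin(2387) = tobin(1193) + '1'
tobin(1193) = tobin(596) + '1'
tobin(596) = tobin(298) + '0'
tobin(298) = tobin(149) + '0'
tobin(149) = tobin(74) + '1'
tobin(74) = tobin(37) + '0'
tobin(37) = tobin(18) + '1'
tobin(18) = tobin(9) + '0'
tobin(9) = tobin(4) + '1'
tobin(4) = tobin(2) + '0'
tobin(2) = tobin(1) + '0'
tobin(1) = '1'  (base case)
Concatenating: '1' + '0' + '0' + '1' + '0' + '1' + '0' + '1' + '0' + '0' + '1' + '1' = '100101010011'

100101010011


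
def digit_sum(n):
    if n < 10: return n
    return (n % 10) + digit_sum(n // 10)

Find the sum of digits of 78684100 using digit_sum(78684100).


digit_sum(78684100) = 0 + digit_sum(7868410)
digit_sum(7868410) = 0 + digit_sum(786841)
digit_sum(786841) = 1 + digit_sum(78684)
digit_sum(78684) = 4 + digit_sum(7868)
digit_sum(7868) = 8 + digit_sum(786)
digit_sum(786) = 6 + digit_sum(78)
digit_sum(78) = 8 + digit_sum(7)
digit_sum(7) = 7  (base case)
Total: 0 + 0 + 1 + 4 + 8 + 6 + 8 + 7 = 34

34


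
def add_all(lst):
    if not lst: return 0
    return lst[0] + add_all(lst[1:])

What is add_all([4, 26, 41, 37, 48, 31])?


add_all([4, 26, 41, 37, 48, 31]) = 4 + add_all([26, 41, 37, 48, 31])
add_all([26, 41, 37, 48, 31]) = 26 + add_all([41, 37, 48, 31])
add_all([41, 37, 48, 31]) = 41 + add_all([37, 48, 31])
add_all([37, 48, 31]) = 37 + add_all([48, 31])
add_all([48, 31]) = 48 + add_all([31])
add_all([31]) = 31 + add_all([])
add_all([]) = 0  (base case)
Total: 4 + 26 + 41 + 37 + 48 + 31 + 0 = 187

187


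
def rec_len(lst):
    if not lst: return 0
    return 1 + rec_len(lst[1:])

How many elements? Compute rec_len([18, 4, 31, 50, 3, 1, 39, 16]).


rec_len([18, 4, 31, 50, 3, 1, 39, 16]) = 1 + rec_len([4, 31, 50, 3, 1, 39, 16])
rec_len([4, 31, 50, 3, 1, 39, 16]) = 1 + rec_len([31, 50, 3, 1, 39, 16])
rec_len([31, 50, 3, 1, 39, 16]) = 1 + rec_len([50, 3, 1, 39, 16])
rec_len([50, 3, 1, 39, 16]) = 1 + rec_len([3, 1, 39, 16])
rec_len([3, 1, 39, 16]) = 1 + rec_len([1, 39, 16])
rec_len([1, 39, 16]) = 1 + rec_len([39, 16])
rec_len([39, 16]) = 1 + rec_len([16])
rec_len([16]) = 1 + rec_len([])
rec_len([]) = 0  (base case)
Unwinding: 1 + 1 + 1 + 1 + 1 + 1 + 1 + 1 + 0 = 8

8


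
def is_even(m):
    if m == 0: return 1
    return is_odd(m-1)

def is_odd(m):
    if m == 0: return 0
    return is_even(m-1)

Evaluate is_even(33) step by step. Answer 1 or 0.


is_even(33) = is_odd(32)
is_odd(32) = is_even(31)
is_even(31) = is_odd(30)
is_odd(30) = is_even(29)
is_even(29) = is_odd(28)
is_odd(28) = is_even(27)
is_even(27) = is_odd(26)
is_odd(26) = is_even(25)
is_even(25) = is_odd(24)
is_odd(24) = is_even(23)
is_even(23) = is_odd(22)
is_odd(22) = is_even(21)
is_even(21) = is_odd(20)
is_odd(20) = is_even(19)
is_even(19) = is_odd(18)
is_odd(18) = is_even(17)
is_even(17) = is_odd(16)
is_odd(16) = is_even(15)
is_even(15) = is_odd(14)
is_odd(14) = is_even(13)
is_even(13) = is_odd(12)
is_odd(12) = is_even(11)
is_even(11) = is_odd(10)
is_odd(10) = is_even(9)
is_even(9) = is_odd(8)
is_odd(8) = is_even(7)
is_even(7) = is_odd(6)
is_odd(6) = is_even(5)
is_even(5) = is_odd(4)
is_odd(4) = is_even(3)
is_even(3) = is_odd(2)
is_odd(2) = is_even(1)
is_even(1) = is_odd(0)
is_odd(0) = 0  (base case)
Result: 0

0


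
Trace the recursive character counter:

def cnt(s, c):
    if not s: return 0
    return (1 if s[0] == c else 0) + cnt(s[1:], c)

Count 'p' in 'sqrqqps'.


s[0]='s' != 'p' -> 0
s[0]='q' != 'p' -> 0
s[0]='r' != 'p' -> 0
s[0]='q' != 'p' -> 0
s[0]='q' != 'p' -> 0
s[0]='p' == 'p' -> 1
s[0]='s' != 'p' -> 0
Sum: 0 + 0 + 0 + 0 + 0 + 1 + 0 = 1

1


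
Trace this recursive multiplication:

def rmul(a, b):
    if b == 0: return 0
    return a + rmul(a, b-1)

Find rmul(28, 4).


rmul(28, 4) = 28 + rmul(28, 3)
rmul(28, 3) = 28 + rmul(28, 2)
rmul(28, 2) = 28 + rmul(28, 1)
rmul(28, 1) = 28 + rmul(28, 0)
rmul(28, 0) = 0  (base case)
Total: 28 + 28 + 28 + 28 + 0 = 112

112


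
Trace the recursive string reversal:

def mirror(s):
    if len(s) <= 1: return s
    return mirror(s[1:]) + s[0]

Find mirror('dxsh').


mirror('dxsh') = mirror('xsh') + 'd'
mirror('xsh') = mirror('sh') + 'x'
mirror('sh') = mirror('h') + 's'
mirror('h') = 'h'  (base case)
Concatenating: 'h' + 's' + 'x' + 'd' = 'hsxd'

hsxd


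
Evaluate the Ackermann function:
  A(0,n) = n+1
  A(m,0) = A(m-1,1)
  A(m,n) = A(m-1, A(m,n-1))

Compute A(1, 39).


A(1, 39) = A(0, A(1, 38))
  A(1, 38) = A(0, A(1, 37))
    A(1, 37) = A(0, A(1, 36))
      A(1, 36) = A(0, A(1, 35))
        A(1, 35) = A(0, A(1, 34))
          A(1, 34) = A(0, A(1, 33))
          A(1, 33) = A(0, A(1, 32))
          A(1, 32) = A(0, A(1, 31))
          A(1, 31) = A(0, A(1, 30))
          A(1, 30) = A(0, A(1, 29))
          A(1, 29) = A(0, A(1, 28))
          A(1, 28) = A(0, A(1, 27))
          A(1, 27) = A(0, A(1, 26))
          A(1, 26) = A(0, A(1, 25))
          A(1, 25) = A(0, A(1, 24))
          A(1, 24) = A(0, A(1, 23))
          A(1, 23) = A(0, A(1, 22))
          A(1, 22) = A(0, A(1, 21))
          A(1, 21) = A(0, A(1, 20))
          A(1, 20) = A(0, A(1, 19))
          A(1, 19) = A(0, A(1, 18))
          A(1, 18) = A(0, A(1, 17))
          A(1, 17) = A(0, A(1, 16))
          A(1, 16) = A(0, A(1, 15))
          A(1, 15) = A(0, A(1, 14))
... (trace truncated)
Result: A(1, 39) = 41

41


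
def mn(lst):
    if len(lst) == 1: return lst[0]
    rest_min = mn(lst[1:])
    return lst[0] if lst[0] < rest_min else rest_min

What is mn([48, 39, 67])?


mn([48, 39, 67]): compare 48 with mn([39, 67])
mn([39, 67]): compare 39 with mn([67])
mn([67]) = 67  (base case)
Compare 39 with 67 -> 39
Compare 48 with 39 -> 39

39


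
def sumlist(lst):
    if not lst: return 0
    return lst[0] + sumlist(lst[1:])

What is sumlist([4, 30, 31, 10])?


sumlist([4, 30, 31, 10]) = 4 + sumlist([30, 31, 10])
sumlist([30, 31, 10]) = 30 + sumlist([31, 10])
sumlist([31, 10]) = 31 + sumlist([10])
sumlist([10]) = 10 + sumlist([])
sumlist([]) = 0  (base case)
Total: 4 + 30 + 31 + 10 + 0 = 75

75


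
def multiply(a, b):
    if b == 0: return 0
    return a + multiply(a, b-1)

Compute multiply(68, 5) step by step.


multiply(68, 5) = 68 + multiply(68, 4)
multiply(68, 4) = 68 + multiply(68, 3)
multiply(68, 3) = 68 + multiply(68, 2)
multiply(68, 2) = 68 + multiply(68, 1)
multiply(68, 1) = 68 + multiply(68, 0)
multiply(68, 0) = 0  (base case)
Total: 68 + 68 + 68 + 68 + 68 + 0 = 340

340


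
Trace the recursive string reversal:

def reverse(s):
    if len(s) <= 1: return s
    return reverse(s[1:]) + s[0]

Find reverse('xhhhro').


reverse('xhhhro') = reverse('hhhro') + 'x'
reverse('hhhro') = reverse('hhro') + 'h'
reverse('hhro') = reverse('hro') + 'h'
reverse('hro') = reverse('ro') + 'h'
reverse('ro') = reverse('o') + 'r'
reverse('o') = 'o'  (base case)
Concatenating: 'o' + 'r' + 'h' + 'h' + 'h' + 'x' = 'orhhhx'

orhhhx


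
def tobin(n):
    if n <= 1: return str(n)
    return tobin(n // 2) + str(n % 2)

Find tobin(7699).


tobin(7699) = tobin(3849) + '1'
tobin(3849) = tobin(1924) + '1'
tobin(1924) = tobin(962) + '0'
tobin(962) = tobin(481) + '0'
tobin(481) = tobin(240) + '1'
tobin(240) = tobin(120) + '0'
tobin(120) = tobin(60) + '0'
tobin(60) = tobin(30) + '0'
tobin(30) = tobin(15) + '0'
tobin(15) = tobin(7) + '1'
tobin(7) = tobin(3) + '1'
tobin(3) = tobin(1) + '1'
tobin(1) = '1'  (base case)
Concatenating: '1' + '1' + '1' + '1' + '0' + '0' + '0' + '0' + '1' + '0' + '0' + '1' + '1' = '1111000010011'

1111000010011


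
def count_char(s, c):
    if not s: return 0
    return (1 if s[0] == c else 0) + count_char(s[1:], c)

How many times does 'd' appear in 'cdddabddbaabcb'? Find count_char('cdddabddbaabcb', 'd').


s[0]='c' != 'd' -> 0
s[0]='d' == 'd' -> 1
s[0]='d' == 'd' -> 1
s[0]='d' == 'd' -> 1
s[0]='a' != 'd' -> 0
s[0]='b' != 'd' -> 0
s[0]='d' == 'd' -> 1
s[0]='d' == 'd' -> 1
s[0]='b' != 'd' -> 0
s[0]='a' != 'd' -> 0
s[0]='a' != 'd' -> 0
s[0]='b' != 'd' -> 0
s[0]='c' != 'd' -> 0
s[0]='b' != 'd' -> 0
Sum: 0 + 1 + 1 + 1 + 0 + 0 + 1 + 1 + 0 + 0 + 0 + 0 + 0 + 0 = 5

5


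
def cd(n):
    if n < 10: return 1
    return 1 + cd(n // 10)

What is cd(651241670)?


cd(651241670) = 1 + cd(65124167)
cd(65124167) = 1 + cd(6512416)
cd(6512416) = 1 + cd(651241)
cd(651241) = 1 + cd(65124)
cd(65124) = 1 + cd(6512)
cd(6512) = 1 + cd(651)
cd(651) = 1 + cd(65)
cd(65) = 1 + cd(6)
cd(6) = 1  (base case: 6 < 10)
Unwinding: 1 + 1 + 1 + 1 + 1 + 1 + 1 + 1 + 1 = 9

9


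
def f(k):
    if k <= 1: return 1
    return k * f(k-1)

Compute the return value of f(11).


f(11)
= 11 * f(10)
= 11 * 10 * f(9)
= 11 * 10 * 9 * f(8)
= 11 * 10 * 9 * 8 * f(7)
= 11 * 10 * 9 * 8 * 7 * f(6)
= 11 * 10 * 9 * 8 * 7 * 6 * f(5)
= 11 * 10 * 9 * 8 * 7 * 6 * 5 * f(4)
= 11 * 10 * 9 * 8 * 7 * 6 * 5 * 4 * f(3)
= 11 * 10 * 9 * 8 * 7 * 6 * 5 * 4 * 3 * f(2)
= 11 * 10 * 9 * 8 * 7 * 6 * 5 * 4 * 3 * 2 * f(1)
= 11 * 10 * 9 * 8 * 7 * 6 * 5 * 4 * 3 * 2 * 1
= 39916800

39916800


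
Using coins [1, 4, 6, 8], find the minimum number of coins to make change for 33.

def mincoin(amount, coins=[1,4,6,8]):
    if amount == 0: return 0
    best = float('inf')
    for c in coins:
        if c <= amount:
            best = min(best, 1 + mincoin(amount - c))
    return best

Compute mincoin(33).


Building up with DP:
mincoin(0) = 0
mincoin(1) = min(1+mincoin(0)=1+0=1) = 1
mincoin(2) = min(1+mincoin(1)=1+1=2) = 2
mincoin(3) = min(1+mincoin(2)=1+2=3) = 3
mincoin(4) = min(1+mincoin(3)=1+3=4, 1+mincoin(0)=1+0=1) = 1
mincoin(5) = min(1+mincoin(4)=1+1=2, 1+mincoin(1)=1+1=2) = 2
mincoin(6) = min(1+mincoin(5)=1+2=3, 1+mincoin(2)=1+2=3, 1+mincoin(0)=1+0=1) = 1
mincoin(7) = min(1+mincoin(6)=1+1=2, 1+mincoin(3)=1+3=4, 1+mincoin(1)=1+1=2) = 2
mincoin(8) = min(1+mincoin(7)=1+2=3, 1+mincoin(4)=1+1=2, 1+mincoin(2)=1+2=3, 1+mincoin(0)=1+0=1) = 1
mincoin(9) = min(1+mincoin(8)=1+1=2, 1+mincoin(5)=1+2=3, 1+mincoin(3)=1+3=4, 1+mincoin(1)=1+1=2) = 2
mincoin(10) = min(1+mincoin(9)=1+2=3, 1+mincoin(6)=1+1=2, 1+mincoin(4)=1+1=2, 1+mincoin(2)=1+2=3) = 2
mincoin(11) = min(1+mincoin(10)=1+2=3, 1+mincoin(7)=1+2=3, 1+mincoin(5)=1+2=3, 1+mincoin(3)=1+3=4) = 3
mincoin(12) = min(1+mincoin(11)=1+3=4, 1+mincoin(8)=1+1=2, 1+mincoin(6)=1+1=2, 1+mincoin(4)=1+1=2) = 2
mincoin(13) = min(1+mincoin(12)=1+2=3, 1+mincoin(9)=1+2=3, 1+mincoin(7)=1+2=3, 1+mincoin(5)=1+2=3) = 3
mincoin(14) = min(1+mincoin(13)=1+3=4, 1+mincoin(10)=1+2=3, 1+mincoin(8)=1+1=2, 1+mincoin(6)=1+1=2) = 2
mincoin(15) = min(1+mincoin(14)=1+2=3, 1+mincoin(11)=1+3=4, 1+mincoin(9)=1+2=3, 1+mincoin(7)=1+2=3) = 3
mincoin(16) = min(1+mincoin(15)=1+3=4, 1+mincoin(12)=1+2=3, 1+mincoin(10)=1+2=3, 1+mincoin(8)=1+1=2) = 2
mincoin(17) = min(1+mincoin(16)=1+2=3, 1+mincoin(13)=1+3=4, 1+mincoin(11)=1+3=4, 1+mincoin(9)=1+2=3) = 3
mincoin(18) = min(1+mincoin(17)=1+3=4, 1+mincoin(14)=1+2=3, 1+mincoin(12)=1+2=3, 1+mincoin(10)=1+2=3) = 3
mincoin(19) = min(1+mincoin(18)=1+3=4, 1+mincoin(15)=1+3=4, 1+mincoin(13)=1+3=4, 1+mincoin(11)=1+3=4) = 4
mincoin(20) = min(1+mincoin(19)=1+4=5, 1+mincoin(16)=1+2=3, 1+mincoin(14)=1+2=3, 1+mincoin(12)=1+2=3) = 3
mincoin(21) = min(1+mincoin(20)=1+3=4, 1+mincoin(17)=1+3=4, 1+mincoin(15)=1+3=4, 1+mincoin(13)=1+3=4) = 4
mincoin(22) = min(1+mincoin(21)=1+4=5, 1+mincoin(18)=1+3=4, 1+mincoin(16)=1+2=3, 1+mincoin(14)=1+2=3) = 3
mincoin(23) = min(1+mincoin(22)=1+3=4, 1+mincoin(19)=1+4=5, 1+mincoin(17)=1+3=4, 1+mincoin(15)=1+3=4) = 4
mincoin(24) = min(1+mincoin(23)=1+4=5, 1+mincoin(20)=1+3=4, 1+mincoin(18)=1+3=4, 1+mincoin(16)=1+2=3) = 3
mincoin(25) = min(1+mincoin(24)=1+3=4, 1+mincoin(21)=1+4=5, 1+mincoin(19)=1+4=5, 1+mincoin(17)=1+3=4) = 4
mincoin(26) = min(1+mincoin(25)=1+4=5, 1+mincoin(22)=1+3=4, 1+mincoin(20)=1+3=4, 1+mincoin(18)=1+3=4) = 4
mincoin(27) = min(1+mincoin(26)=1+4=5, 1+mincoin(23)=1+4=5, 1+mincoin(21)=1+4=5, 1+mincoin(19)=1+4=5) = 5
mincoin(28) = min(1+mincoin(27)=1+5=6, 1+mincoin(24)=1+3=4, 1+mincoin(22)=1+3=4, 1+mincoin(20)=1+3=4) = 4
mincoin(29) = min(1+mincoin(28)=1+4=5, 1+mincoin(25)=1+4=5, 1+mincoin(23)=1+4=5, 1+mincoin(21)=1+4=5) = 5
mincoin(30) = min(1+mincoin(29)=1+5=6, 1+mincoin(26)=1+4=5, 1+mincoin(24)=1+3=4, 1+mincoin(22)=1+3=4) = 4
mincoin(31) = min(1+mincoin(30)=1+4=5, 1+mincoin(27)=1+5=6, 1+mincoin(25)=1+4=5, 1+mincoin(23)=1+4=5) = 5
mincoin(32) = min(1+mincoin(31)=1+5=6, 1+mincoin(28)=1+4=5, 1+mincoin(26)=1+4=5, 1+mincoin(24)=1+3=4) = 4
mincoin(33) = min(1+mincoin(32)=1+4=5, 1+mincoin(29)=1+5=6, 1+mincoin(27)=1+5=6, 1+mincoin(25)=1+4=5) = 5

5


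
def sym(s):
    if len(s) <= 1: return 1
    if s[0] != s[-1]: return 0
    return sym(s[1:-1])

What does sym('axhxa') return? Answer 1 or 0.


sym('axhxa'): s[0]='a' == s[-1]='a' -> check sym('xhx')
sym('xhx'): s[0]='x' == s[-1]='x' -> check sym('h')
sym('h'): len <= 1 -> return 1  (base case)
Result: 1 (palindrome)

1


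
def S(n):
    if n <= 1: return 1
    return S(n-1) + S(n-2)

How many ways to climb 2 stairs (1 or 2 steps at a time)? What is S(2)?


Building up from base cases:
S(0) = 1
S(1) = 1
S(2) = S(1) + S(0) = 1 + 1 = 2

2


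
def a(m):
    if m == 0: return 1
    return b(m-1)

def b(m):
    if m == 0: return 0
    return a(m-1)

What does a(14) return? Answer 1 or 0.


a(14) = b(13)
b(13) = a(12)
a(12) = b(11)
b(11) = a(10)
a(10) = b(9)
b(9) = a(8)
a(8) = b(7)
b(7) = a(6)
a(6) = b(5)
b(5) = a(4)
a(4) = b(3)
b(3) = a(2)
a(2) = b(1)
b(1) = a(0)
a(0) = 1  (base case)
Result: 1

1
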